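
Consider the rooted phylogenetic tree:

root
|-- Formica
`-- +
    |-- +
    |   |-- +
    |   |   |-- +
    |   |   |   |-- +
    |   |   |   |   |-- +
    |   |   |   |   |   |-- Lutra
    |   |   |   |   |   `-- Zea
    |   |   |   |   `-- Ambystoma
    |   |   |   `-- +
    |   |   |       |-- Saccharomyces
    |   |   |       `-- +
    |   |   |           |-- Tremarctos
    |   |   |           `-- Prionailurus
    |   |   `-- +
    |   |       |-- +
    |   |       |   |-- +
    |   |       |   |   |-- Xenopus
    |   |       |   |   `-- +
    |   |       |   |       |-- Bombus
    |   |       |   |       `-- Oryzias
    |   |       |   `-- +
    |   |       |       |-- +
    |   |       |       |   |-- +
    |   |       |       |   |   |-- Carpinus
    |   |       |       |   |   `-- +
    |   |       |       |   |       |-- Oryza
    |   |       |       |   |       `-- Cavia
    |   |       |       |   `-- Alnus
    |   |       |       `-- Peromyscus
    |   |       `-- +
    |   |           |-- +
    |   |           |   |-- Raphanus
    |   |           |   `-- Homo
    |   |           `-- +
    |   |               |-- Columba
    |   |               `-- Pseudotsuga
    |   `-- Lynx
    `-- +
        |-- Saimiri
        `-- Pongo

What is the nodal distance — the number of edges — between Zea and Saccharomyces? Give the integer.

5

The MRCA of Zea and Saccharomyces is the node subtending (((Lutra,Zea),Ambystoma),(Saccharomyces,(Tremarctos,Prionailurus))).
From Zea up to that node: 3 branches. From Saccharomyces up to the same node: 2 branches. Total: 3 + 2 = 5.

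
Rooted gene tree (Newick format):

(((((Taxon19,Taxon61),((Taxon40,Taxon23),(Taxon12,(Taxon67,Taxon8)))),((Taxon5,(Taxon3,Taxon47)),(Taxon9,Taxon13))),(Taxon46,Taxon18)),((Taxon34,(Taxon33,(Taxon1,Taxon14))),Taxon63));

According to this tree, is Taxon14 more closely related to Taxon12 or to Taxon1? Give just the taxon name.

The MRCA of Taxon14 and Taxon1 subtends (Taxon1,Taxon14) (2 taxa).
The MRCA of Taxon14 and Taxon12 is the root, subtending the entire tree (19 taxa).
The first is nested inside the second, so Taxon14 shares a more recent common ancestor with Taxon1.

Taxon1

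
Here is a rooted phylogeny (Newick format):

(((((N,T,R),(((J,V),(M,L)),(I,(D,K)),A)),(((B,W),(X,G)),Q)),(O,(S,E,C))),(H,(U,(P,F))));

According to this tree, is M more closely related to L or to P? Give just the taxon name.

L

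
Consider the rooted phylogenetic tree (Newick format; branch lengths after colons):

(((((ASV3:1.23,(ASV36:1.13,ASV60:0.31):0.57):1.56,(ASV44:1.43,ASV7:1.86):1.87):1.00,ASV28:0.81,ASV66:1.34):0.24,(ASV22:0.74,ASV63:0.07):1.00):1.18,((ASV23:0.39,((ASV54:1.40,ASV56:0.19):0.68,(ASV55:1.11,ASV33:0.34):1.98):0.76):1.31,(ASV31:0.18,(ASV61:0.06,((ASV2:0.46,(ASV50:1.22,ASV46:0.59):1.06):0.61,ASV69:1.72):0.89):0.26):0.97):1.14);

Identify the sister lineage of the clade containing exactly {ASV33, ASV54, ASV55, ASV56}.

The clade containing exactly {ASV33, ASV54, ASV55, ASV56} attaches to the tree at the node subtending (ASV23,((ASV54,ASV56),(ASV55,ASV33))).
The other lineage descending from that same node — the sister group — is the single tip ASV23.

ASV23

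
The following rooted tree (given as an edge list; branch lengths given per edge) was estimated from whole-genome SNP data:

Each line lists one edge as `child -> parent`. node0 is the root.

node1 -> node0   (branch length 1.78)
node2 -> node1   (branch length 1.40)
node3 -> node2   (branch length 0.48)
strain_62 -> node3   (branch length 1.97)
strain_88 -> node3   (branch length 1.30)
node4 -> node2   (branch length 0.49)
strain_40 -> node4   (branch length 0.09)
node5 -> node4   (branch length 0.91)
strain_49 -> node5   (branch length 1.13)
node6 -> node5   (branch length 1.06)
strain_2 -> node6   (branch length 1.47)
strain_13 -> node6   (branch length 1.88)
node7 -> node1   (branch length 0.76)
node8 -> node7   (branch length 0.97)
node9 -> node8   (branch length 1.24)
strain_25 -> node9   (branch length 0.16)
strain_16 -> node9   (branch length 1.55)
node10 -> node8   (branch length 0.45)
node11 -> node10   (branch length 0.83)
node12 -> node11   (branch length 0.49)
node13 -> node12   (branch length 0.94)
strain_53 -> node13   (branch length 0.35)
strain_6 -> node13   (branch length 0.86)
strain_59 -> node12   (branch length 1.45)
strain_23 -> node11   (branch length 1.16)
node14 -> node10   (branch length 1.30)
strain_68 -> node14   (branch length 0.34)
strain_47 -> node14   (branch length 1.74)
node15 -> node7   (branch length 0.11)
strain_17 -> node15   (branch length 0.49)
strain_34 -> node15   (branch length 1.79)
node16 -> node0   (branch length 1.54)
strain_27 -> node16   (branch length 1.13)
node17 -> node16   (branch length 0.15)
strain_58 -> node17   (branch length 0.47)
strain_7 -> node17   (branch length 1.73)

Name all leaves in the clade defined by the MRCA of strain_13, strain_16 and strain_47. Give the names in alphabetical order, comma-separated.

strain_13, strain_16, strain_17, strain_2, strain_23, strain_25, strain_34, strain_40, strain_47, strain_49, strain_53, strain_59, strain_6, strain_62, strain_68, strain_88

Tracing strain_13: it sits inside (strain_2,strain_13).
Tracing strain_16: it sits inside (strain_25,strain_16).
Tracing strain_47: it sits inside (strain_68,strain_47).
The smallest clade enclosing all 3 is (((strain_62,strain_88),(strain_40,(strain_49,(strain_2,strain_13)))),(((strain_25,strain_16),((((strain_53,strain_6),strain_59),strain_23),(strain_68,strain_47))),(strain_17,strain_34))); the answer is its 16 terminal taxa in alphabetical order.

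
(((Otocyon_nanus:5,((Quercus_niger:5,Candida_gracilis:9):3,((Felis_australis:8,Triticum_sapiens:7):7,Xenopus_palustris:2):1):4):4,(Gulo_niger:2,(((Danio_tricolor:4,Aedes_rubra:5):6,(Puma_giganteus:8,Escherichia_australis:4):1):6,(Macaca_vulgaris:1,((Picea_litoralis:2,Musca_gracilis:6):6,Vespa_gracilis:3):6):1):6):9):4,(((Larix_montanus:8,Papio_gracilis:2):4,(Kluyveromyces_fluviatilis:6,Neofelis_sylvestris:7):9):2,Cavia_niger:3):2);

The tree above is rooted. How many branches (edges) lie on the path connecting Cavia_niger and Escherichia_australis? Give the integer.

8

The MRCA of Cavia_niger and Escherichia_australis is the root of the tree.
From Cavia_niger up to that node: 2 branches. From Escherichia_australis up to the same node: 6 branches. Total: 2 + 6 = 8.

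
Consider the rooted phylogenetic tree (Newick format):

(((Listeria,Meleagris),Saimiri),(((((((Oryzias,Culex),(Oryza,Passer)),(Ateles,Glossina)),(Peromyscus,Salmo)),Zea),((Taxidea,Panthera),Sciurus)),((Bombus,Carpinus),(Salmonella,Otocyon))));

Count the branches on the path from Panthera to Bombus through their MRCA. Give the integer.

7

The MRCA of Panthera and Bombus is the node subtending (((((((Oryzias,Culex),(Oryza,Passer)),(Ateles,Glossina)),(Peromyscus,Salmo)),Zea),((Taxidea,Panthera),Sciurus)),((Bombus,Carpinus),(Salmonella,Otocyon))).
From Panthera up to that node: 4 branches. From Bombus up to the same node: 3 branches. Total: 4 + 3 = 7.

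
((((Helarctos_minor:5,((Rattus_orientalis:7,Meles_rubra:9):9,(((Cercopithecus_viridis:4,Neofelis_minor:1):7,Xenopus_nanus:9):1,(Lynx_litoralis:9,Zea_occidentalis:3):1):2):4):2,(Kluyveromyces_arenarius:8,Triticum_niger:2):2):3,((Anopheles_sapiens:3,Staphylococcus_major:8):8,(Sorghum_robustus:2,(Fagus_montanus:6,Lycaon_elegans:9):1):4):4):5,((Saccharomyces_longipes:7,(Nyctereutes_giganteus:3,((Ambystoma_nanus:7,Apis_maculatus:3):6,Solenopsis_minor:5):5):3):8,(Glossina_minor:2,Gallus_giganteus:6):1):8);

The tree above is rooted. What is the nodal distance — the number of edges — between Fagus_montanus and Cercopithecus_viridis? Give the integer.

11

The MRCA of Fagus_montanus and Cercopithecus_viridis is the node subtending (((Helarctos_minor,((Rattus_orientalis,Meles_rubra),(((Cercopithecus_viridis,Neofelis_minor),Xenopus_nanus),(Lynx_litoralis,Zea_occidentalis)))),(Kluyveromyces_arenarius,Triticum_niger)),((Anopheles_sapiens,Staphylococcus_major),(Sorghum_robustus,(Fagus_montanus,Lycaon_elegans)))).
From Fagus_montanus up to that node: 4 branches. From Cercopithecus_viridis up to the same node: 7 branches. Total: 4 + 7 = 11.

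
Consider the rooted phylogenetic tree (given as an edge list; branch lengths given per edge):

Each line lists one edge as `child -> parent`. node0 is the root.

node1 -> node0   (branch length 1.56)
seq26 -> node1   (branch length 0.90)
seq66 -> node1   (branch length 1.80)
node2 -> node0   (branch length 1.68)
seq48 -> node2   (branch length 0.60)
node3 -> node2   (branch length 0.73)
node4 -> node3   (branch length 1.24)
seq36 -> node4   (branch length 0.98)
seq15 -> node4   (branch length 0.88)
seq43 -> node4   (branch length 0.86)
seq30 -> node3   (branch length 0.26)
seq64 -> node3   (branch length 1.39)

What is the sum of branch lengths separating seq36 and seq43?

1.84

The path runs seq36 → … → MRCA → … → seq43; the MRCA is the node subtending (seq36,seq15,seq43).
Branch lengths along that path: 0.98 + 0.86 = 1.84.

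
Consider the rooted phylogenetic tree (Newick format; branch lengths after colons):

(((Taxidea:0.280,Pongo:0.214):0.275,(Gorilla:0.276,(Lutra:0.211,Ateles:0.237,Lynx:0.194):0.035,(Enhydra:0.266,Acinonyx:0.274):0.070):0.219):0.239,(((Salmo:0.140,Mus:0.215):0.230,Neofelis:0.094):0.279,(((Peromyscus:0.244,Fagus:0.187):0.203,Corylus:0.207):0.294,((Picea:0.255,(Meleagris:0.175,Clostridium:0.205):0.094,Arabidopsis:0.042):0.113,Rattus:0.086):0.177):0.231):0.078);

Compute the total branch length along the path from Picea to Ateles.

1.584

The path runs Picea → … → MRCA → … → Ateles; the MRCA is the root of the tree.
Branch lengths along that path: 0.255 + 0.113 + 0.177 + 0.231 + 0.078 + 0.239 + 0.219 + 0.035 + 0.237 = 1.584.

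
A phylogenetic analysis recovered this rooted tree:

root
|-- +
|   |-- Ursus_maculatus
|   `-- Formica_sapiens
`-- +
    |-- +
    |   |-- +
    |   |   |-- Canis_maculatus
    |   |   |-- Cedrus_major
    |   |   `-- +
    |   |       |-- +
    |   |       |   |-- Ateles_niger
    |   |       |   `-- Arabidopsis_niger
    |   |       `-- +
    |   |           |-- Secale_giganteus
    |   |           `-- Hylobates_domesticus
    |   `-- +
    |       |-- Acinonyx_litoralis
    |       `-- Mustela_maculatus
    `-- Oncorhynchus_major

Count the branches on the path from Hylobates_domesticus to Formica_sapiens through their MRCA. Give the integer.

The MRCA of Hylobates_domesticus and Formica_sapiens is the root of the tree.
From Hylobates_domesticus up to that node: 6 branches. From Formica_sapiens up to the same node: 2 branches. Total: 6 + 2 = 8.

8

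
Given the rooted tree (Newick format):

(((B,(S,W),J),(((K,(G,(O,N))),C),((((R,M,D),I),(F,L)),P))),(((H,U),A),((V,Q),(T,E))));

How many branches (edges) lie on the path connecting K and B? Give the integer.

The MRCA of K and B is the node subtending ((B,(S,W),J),(((K,(G,(O,N))),C),((((R,M,D),I),(F,L)),P))).
From K up to that node: 4 branches. From B up to the same node: 2 branches. Total: 4 + 2 = 6.

6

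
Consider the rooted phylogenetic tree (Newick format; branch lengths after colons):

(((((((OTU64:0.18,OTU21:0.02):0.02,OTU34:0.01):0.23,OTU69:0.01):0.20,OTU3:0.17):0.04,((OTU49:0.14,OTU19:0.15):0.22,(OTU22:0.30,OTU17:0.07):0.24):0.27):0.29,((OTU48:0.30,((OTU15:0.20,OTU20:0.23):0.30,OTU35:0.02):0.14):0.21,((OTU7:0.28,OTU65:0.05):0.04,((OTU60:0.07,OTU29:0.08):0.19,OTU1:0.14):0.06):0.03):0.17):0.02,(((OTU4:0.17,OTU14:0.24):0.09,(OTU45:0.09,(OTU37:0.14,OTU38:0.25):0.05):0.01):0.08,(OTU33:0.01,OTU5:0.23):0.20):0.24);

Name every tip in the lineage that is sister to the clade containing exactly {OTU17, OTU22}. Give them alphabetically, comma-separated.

OTU19, OTU49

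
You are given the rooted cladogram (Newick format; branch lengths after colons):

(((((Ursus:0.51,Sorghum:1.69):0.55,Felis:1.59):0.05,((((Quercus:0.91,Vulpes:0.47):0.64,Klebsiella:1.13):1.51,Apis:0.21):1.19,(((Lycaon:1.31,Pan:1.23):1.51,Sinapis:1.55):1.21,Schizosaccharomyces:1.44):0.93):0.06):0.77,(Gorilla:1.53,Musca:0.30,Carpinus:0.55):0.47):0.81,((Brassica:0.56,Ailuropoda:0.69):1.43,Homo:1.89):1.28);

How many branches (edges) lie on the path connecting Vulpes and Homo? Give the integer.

The MRCA of Vulpes and Homo is the root of the tree.
From Vulpes up to that node: 7 branches. From Homo up to the same node: 2 branches. Total: 7 + 2 = 9.

9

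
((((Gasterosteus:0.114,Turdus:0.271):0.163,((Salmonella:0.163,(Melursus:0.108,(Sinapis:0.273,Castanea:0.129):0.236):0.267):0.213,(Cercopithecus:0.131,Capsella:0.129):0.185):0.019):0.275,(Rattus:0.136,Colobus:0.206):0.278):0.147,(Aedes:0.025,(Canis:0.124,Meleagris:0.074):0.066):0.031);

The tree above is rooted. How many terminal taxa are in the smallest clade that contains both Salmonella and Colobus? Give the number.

The MRCA of Salmonella and Colobus is the node subtending (((Gasterosteus,Turdus),((Salmonella,(Melursus,(Sinapis,Castanea))),(Cercopithecus,Capsella))),(Rattus,Colobus)).
That clade contains 10 terminal taxa: Capsella, Castanea, Cercopithecus, Colobus, Gasterosteus, Melursus, Rattus, Salmonella, Sinapis, Turdus.

10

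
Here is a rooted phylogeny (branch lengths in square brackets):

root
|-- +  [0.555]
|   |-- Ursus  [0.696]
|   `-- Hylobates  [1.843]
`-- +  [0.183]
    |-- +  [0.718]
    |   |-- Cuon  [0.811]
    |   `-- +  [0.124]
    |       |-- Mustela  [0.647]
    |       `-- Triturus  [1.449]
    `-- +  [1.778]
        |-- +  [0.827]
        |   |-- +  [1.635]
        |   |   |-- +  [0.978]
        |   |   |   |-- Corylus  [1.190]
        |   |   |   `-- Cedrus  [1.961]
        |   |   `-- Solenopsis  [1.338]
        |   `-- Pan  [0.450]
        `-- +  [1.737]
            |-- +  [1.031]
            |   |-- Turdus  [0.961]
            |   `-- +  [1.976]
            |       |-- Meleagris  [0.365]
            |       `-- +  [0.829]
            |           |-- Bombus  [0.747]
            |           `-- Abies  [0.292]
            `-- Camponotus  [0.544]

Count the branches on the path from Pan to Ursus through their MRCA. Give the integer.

The MRCA of Pan and Ursus is the root of the tree.
From Pan up to that node: 4 branches. From Ursus up to the same node: 2 branches. Total: 4 + 2 = 6.

6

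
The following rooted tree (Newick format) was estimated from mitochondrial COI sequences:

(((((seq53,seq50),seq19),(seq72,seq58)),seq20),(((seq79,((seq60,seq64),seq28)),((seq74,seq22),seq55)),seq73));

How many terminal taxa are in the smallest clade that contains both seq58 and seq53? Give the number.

The MRCA of seq58 and seq53 is the node subtending (((seq53,seq50),seq19),(seq72,seq58)).
That clade contains 5 terminal taxa: seq19, seq50, seq53, seq58, seq72.

5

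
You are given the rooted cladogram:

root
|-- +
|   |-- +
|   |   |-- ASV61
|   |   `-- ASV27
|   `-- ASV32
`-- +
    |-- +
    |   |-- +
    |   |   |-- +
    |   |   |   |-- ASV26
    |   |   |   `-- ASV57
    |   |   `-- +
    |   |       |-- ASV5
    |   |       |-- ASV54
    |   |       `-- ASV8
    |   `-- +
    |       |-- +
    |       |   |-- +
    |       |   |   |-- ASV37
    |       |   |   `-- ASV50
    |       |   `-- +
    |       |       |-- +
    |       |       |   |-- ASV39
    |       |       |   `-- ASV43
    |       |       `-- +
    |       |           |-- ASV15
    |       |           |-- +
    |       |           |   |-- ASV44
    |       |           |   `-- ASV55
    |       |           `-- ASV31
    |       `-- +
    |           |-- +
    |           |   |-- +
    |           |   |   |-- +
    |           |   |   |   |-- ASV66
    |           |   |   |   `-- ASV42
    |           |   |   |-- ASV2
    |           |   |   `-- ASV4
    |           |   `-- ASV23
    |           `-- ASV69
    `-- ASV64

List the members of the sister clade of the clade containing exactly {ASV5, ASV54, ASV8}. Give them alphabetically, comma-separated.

The clade containing exactly {ASV5, ASV54, ASV8} attaches to the tree at the node subtending ((ASV26,ASV57),(ASV5,ASV54,ASV8)).
The other lineage descending from that same node — the sister group — is (ASV26,ASV57); its 2 tips in alphabetical order are the answer.

ASV26, ASV57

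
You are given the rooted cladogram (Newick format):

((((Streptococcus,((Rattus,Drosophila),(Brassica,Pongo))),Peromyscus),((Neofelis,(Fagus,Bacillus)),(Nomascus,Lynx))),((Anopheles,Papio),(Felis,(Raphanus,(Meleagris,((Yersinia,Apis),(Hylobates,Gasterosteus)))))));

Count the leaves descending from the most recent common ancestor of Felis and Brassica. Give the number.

20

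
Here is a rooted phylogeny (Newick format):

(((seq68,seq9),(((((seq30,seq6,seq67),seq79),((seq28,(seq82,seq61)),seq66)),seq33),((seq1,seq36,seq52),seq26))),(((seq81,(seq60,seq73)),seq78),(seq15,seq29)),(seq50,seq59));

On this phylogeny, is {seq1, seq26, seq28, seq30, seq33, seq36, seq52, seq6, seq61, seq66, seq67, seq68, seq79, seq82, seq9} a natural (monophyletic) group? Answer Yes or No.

The most recent common ancestor of these taxa subtends ((seq68,seq9),(((((seq30,seq6,seq67),seq79),((seq28,(seq82,seq61)),seq66)),seq33),((seq1,seq36,seq52),seq26))).
That clade has exactly 15 tips — every listed taxon and nothing else — so the group is monophyletic.

Yes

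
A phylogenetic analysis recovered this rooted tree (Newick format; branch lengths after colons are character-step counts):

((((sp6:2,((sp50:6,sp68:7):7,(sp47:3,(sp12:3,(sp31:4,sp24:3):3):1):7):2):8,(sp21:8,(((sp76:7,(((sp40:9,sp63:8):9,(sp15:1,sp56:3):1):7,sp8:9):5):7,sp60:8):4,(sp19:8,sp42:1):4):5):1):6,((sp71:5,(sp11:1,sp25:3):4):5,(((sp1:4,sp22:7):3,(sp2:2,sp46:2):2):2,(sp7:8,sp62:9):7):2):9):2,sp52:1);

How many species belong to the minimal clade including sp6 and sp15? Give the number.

17

The MRCA of sp6 and sp15 is the node subtending ((sp6,((sp50,sp68),(sp47,(sp12,(sp31,sp24))))),(sp21,(((sp76,(((sp40,sp63),(sp15,sp56)),sp8)),sp60),(sp19,sp42)))).
That clade contains 17 terminal taxa: sp12, sp15, sp19, sp21, sp24, sp31, sp40, sp42, sp47, sp50, sp56, sp6, sp60, sp63, sp68, sp76, sp8.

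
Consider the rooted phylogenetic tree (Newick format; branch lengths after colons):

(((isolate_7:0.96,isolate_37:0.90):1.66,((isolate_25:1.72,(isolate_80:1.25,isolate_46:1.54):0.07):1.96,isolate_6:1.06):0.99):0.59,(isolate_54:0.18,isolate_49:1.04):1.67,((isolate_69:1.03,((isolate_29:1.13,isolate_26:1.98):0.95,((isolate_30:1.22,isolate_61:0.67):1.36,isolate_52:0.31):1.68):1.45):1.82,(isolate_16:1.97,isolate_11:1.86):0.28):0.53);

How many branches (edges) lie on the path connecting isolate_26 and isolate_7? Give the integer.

The MRCA of isolate_26 and isolate_7 is the root of the tree.
From isolate_26 up to that node: 5 branches. From isolate_7 up to the same node: 3 branches. Total: 5 + 3 = 8.

8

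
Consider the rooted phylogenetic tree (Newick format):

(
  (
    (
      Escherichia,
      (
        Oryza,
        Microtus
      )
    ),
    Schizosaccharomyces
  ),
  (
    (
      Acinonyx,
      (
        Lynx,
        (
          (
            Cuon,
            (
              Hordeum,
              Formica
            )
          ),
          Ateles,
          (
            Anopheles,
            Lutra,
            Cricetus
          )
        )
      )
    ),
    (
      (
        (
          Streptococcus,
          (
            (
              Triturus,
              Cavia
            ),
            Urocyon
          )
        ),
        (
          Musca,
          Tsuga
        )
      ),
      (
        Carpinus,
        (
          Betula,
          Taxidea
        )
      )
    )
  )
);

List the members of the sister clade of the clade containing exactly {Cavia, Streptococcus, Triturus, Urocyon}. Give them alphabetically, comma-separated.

Musca, Tsuga

The clade containing exactly {Cavia, Streptococcus, Triturus, Urocyon} attaches to the tree at the node subtending ((Streptococcus,((Triturus,Cavia),Urocyon)),(Musca,Tsuga)).
The other lineage descending from that same node — the sister group — is (Musca,Tsuga); its 2 tips in alphabetical order are the answer.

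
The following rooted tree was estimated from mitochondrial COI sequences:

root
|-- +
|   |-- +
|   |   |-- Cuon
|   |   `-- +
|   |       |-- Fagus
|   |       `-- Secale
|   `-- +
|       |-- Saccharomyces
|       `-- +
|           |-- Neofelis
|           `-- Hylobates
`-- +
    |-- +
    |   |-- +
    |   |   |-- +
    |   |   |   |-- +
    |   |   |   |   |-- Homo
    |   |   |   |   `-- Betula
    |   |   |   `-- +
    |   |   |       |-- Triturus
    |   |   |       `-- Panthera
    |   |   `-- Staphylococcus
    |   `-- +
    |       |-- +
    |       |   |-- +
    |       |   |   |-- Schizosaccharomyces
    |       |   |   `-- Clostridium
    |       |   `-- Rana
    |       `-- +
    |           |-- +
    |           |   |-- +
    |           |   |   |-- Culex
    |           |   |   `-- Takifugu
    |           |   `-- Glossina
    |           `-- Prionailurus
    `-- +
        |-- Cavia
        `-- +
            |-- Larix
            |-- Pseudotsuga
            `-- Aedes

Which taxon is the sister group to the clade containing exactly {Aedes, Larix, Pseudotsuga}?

The clade containing exactly {Aedes, Larix, Pseudotsuga} attaches to the tree at the node subtending (Cavia,(Larix,Pseudotsuga,Aedes)).
The other lineage descending from that same node — the sister group — is the single tip Cavia.

Cavia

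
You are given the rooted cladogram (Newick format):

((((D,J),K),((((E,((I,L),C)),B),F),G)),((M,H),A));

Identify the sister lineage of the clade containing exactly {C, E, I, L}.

The clade containing exactly {C, E, I, L} attaches to the tree at the node subtending ((E,((I,L),C)),B).
The other lineage descending from that same node — the sister group — is the single tip B.

B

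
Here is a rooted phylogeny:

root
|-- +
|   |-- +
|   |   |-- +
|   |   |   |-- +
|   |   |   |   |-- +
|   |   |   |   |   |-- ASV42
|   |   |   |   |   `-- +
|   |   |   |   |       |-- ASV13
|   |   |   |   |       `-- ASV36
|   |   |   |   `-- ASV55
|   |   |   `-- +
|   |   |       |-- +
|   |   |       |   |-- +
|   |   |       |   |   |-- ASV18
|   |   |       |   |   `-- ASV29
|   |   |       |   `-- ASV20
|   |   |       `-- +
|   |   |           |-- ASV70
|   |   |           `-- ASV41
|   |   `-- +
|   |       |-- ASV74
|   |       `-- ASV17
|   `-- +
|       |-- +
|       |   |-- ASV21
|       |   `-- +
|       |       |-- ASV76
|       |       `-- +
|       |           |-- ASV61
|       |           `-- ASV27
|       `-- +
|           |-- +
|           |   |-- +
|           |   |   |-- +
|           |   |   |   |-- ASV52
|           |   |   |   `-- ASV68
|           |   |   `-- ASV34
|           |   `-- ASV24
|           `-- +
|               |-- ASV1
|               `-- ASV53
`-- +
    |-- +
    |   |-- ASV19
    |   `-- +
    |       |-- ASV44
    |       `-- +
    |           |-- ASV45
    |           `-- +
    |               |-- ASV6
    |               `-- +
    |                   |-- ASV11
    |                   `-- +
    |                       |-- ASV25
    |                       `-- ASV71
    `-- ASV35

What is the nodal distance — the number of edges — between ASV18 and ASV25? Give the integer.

15

The MRCA of ASV18 and ASV25 is the root of the tree.
From ASV18 up to that node: 7 branches. From ASV25 up to the same node: 8 branches. Total: 7 + 8 = 15.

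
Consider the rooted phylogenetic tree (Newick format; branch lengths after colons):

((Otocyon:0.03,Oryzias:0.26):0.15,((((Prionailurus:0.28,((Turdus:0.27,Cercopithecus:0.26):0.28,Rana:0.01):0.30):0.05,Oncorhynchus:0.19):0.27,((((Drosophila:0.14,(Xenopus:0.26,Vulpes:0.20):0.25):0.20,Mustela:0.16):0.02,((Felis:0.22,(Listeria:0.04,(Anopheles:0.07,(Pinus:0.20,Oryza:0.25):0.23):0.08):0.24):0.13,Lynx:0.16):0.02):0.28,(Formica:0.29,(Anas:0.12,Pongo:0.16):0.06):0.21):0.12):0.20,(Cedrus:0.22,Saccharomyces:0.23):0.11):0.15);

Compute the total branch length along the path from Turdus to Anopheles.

The path runs Turdus → … → MRCA → … → Anopheles; the MRCA is the node subtending (((Prionailurus,((Turdus,Cercopithecus),Rana)),Oncorhynchus),((((Drosophila,(Xenopus,Vulpes)),Mustela),((Felis,(Listeria,(Anopheles,(Pinus,Oryza)))),Lynx)),(Formica,(Anas,Pongo)))).
Branch lengths along that path: 0.27 + 0.28 + 0.30 + 0.05 + 0.27 + 0.12 + 0.28 + 0.02 + 0.13 + 0.24 + 0.08 + 0.07 = 2.11.

2.11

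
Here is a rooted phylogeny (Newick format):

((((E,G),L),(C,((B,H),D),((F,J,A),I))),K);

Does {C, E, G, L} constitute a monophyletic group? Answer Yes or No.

The MRCA of the listed taxa subtends (((E,G),L),(C,((B,H),D),((F,J,A),I))).
That clade also contains A, B, D, F, H, I, J, which are not in the proposed group, so the group is not monophyletic.

No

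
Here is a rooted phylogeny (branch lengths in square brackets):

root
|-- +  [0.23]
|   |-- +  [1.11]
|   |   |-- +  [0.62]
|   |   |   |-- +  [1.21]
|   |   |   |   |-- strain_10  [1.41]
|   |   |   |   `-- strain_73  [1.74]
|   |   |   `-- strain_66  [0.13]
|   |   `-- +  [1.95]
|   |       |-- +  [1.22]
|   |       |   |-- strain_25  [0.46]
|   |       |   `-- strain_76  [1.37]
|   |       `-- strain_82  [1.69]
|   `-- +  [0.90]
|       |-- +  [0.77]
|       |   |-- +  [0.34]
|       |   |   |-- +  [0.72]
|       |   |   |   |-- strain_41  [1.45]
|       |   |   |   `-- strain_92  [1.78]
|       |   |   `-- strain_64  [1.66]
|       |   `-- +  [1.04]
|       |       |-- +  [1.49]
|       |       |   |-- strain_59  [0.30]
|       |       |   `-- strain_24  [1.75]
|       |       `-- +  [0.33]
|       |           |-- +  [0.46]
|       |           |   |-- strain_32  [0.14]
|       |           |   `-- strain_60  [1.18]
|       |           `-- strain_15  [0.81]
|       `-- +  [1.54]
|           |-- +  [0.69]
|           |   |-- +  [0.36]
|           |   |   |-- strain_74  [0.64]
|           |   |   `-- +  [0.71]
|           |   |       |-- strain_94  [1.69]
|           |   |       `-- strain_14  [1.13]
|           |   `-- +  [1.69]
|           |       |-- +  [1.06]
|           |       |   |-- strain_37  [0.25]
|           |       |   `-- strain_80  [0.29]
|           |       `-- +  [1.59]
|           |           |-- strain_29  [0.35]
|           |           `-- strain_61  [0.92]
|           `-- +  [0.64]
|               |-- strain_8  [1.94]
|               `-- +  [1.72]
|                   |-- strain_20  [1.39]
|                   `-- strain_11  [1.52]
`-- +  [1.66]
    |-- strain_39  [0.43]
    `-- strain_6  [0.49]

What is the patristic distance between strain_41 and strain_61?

9.71

The path runs strain_41 → … → MRCA → … → strain_61; the MRCA is the node subtending ((((strain_41,strain_92),strain_64),((strain_59,strain_24),((strain_32,strain_60),strain_15))),(((strain_74,(strain_94,strain_14)),((strain_37,strain_80),(strain_29,strain_61))),(strain_8,(strain_20,strain_11)))).
Branch lengths along that path: 1.45 + 0.72 + 0.34 + 0.77 + 1.54 + 0.69 + 1.69 + 1.59 + 0.92 = 9.71.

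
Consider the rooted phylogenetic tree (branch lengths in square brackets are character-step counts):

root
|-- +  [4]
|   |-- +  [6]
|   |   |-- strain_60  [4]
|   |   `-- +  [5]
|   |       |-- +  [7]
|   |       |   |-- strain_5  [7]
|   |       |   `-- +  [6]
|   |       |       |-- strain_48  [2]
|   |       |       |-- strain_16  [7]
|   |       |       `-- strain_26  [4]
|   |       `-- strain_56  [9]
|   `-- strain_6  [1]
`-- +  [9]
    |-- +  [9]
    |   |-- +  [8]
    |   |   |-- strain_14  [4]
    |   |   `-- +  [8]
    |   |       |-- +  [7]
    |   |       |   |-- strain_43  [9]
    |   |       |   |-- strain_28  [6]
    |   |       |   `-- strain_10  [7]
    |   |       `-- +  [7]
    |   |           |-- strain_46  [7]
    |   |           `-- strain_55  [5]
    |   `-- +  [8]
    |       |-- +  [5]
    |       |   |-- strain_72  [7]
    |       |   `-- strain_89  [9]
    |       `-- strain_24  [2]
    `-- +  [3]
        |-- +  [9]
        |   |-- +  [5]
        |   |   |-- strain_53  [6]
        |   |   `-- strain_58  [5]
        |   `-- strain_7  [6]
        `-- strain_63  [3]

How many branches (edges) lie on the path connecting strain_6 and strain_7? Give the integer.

6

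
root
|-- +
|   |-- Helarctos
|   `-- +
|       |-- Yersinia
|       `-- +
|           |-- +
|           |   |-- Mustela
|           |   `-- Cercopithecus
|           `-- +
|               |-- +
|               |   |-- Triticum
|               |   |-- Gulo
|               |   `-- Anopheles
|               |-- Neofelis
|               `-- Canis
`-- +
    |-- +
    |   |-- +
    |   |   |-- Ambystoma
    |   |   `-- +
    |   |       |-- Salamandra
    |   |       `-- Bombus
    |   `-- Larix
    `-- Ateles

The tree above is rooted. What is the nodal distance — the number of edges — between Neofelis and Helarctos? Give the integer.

The MRCA of Neofelis and Helarctos is the node subtending (Helarctos,(Yersinia,((Mustela,Cercopithecus),((Triticum,Gulo,Anopheles),Neofelis,Canis)))).
From Neofelis up to that node: 4 branches. From Helarctos up to the same node: 1 branch. Total: 4 + 1 = 5.

5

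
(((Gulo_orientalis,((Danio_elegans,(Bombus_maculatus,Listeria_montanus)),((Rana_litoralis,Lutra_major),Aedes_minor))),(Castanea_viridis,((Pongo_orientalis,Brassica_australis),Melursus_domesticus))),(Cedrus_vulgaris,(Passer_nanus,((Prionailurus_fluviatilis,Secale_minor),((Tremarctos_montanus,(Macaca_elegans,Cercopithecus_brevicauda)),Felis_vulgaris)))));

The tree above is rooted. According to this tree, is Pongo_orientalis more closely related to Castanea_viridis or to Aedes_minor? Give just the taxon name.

The MRCA of Pongo_orientalis and Castanea_viridis subtends (Castanea_viridis,((Pongo_orientalis,Brassica_australis),Melursus_domesticus)) (4 taxa).
The MRCA of Pongo_orientalis and Aedes_minor subtends ((Gulo_orientalis,((Danio_elegans,(Bombus_maculatus,Listeria_montanus)),((Rana_litoralis,Lutra_major),Aedes_minor))),(Castanea_viridis,((Pongo_orientalis,Brassica_australis),Melursus_domesticus))) (11 taxa).
The first is nested inside the second, so Pongo_orientalis shares a more recent common ancestor with Castanea_viridis.

Castanea_viridis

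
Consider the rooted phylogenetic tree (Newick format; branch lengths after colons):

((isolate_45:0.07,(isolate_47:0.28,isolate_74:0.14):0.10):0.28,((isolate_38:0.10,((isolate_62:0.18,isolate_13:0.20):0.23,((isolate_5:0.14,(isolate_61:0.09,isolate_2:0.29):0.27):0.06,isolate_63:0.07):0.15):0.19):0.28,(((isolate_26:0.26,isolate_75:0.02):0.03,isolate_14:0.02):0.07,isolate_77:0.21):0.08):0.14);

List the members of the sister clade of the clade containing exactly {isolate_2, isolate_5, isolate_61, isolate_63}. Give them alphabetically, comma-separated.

The clade containing exactly {isolate_2, isolate_5, isolate_61, isolate_63} attaches to the tree at the node subtending ((isolate_62,isolate_13),((isolate_5,(isolate_61,isolate_2)),isolate_63)).
The other lineage descending from that same node — the sister group — is (isolate_62,isolate_13); its 2 tips in alphabetical order are the answer.

isolate_13, isolate_62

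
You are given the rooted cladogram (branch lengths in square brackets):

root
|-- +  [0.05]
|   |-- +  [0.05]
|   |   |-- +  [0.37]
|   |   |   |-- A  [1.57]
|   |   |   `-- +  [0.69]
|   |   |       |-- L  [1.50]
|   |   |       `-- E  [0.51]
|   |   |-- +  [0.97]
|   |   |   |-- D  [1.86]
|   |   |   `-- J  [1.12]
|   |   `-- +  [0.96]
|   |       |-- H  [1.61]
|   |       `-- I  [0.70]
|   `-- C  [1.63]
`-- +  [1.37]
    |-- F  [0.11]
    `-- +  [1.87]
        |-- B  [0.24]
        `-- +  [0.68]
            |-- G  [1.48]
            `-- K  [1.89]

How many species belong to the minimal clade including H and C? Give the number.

8

The MRCA of H and C is the node subtending (((A,(L,E)),(D,J),(H,I)),C).
That clade contains 8 terminal taxa: A, C, D, E, H, I, J, L.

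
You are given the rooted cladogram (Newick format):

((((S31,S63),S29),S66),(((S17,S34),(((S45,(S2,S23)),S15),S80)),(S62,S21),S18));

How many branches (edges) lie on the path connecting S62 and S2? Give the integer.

The MRCA of S62 and S2 is the node subtending (((S17,S34),(((S45,(S2,S23)),S15),S80)),(S62,S21),S18).
From S62 up to that node: 2 branches. From S2 up to the same node: 6 branches. Total: 2 + 6 = 8.

8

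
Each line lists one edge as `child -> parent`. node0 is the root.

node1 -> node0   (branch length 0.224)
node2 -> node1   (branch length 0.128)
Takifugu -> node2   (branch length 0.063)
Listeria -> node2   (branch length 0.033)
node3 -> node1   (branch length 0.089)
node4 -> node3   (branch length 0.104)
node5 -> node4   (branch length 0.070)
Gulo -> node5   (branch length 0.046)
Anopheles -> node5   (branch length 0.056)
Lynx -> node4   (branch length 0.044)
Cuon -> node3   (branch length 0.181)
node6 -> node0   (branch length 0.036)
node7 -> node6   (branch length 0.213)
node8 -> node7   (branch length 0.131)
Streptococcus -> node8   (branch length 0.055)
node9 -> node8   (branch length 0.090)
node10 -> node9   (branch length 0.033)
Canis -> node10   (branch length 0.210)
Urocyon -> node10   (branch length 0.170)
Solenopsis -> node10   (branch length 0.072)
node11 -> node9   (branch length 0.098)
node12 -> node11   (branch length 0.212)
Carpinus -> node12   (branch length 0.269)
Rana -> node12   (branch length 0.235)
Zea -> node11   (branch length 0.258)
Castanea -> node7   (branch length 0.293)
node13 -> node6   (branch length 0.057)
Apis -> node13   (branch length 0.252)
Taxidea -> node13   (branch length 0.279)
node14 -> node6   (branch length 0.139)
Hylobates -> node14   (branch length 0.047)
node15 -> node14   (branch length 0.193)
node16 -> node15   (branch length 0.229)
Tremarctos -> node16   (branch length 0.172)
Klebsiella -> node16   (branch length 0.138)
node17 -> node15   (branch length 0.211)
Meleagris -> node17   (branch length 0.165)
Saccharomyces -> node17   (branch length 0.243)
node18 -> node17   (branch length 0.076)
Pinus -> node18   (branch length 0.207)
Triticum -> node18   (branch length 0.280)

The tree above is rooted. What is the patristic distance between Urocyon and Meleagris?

The path runs Urocyon → … → MRCA → … → Meleagris; the MRCA is the node subtending (((Streptococcus,((Canis,Urocyon,Solenopsis),((Carpinus,Rana),Zea))),Castanea),(Apis,Taxidea),(Hylobates,((Tremarctos,Klebsiella),(Meleagris,Saccharomyces,(Pinus,Triticum))))).
Branch lengths along that path: 0.170 + 0.033 + 0.090 + 0.131 + 0.213 + 0.139 + 0.193 + 0.211 + 0.165 = 1.345.

1.345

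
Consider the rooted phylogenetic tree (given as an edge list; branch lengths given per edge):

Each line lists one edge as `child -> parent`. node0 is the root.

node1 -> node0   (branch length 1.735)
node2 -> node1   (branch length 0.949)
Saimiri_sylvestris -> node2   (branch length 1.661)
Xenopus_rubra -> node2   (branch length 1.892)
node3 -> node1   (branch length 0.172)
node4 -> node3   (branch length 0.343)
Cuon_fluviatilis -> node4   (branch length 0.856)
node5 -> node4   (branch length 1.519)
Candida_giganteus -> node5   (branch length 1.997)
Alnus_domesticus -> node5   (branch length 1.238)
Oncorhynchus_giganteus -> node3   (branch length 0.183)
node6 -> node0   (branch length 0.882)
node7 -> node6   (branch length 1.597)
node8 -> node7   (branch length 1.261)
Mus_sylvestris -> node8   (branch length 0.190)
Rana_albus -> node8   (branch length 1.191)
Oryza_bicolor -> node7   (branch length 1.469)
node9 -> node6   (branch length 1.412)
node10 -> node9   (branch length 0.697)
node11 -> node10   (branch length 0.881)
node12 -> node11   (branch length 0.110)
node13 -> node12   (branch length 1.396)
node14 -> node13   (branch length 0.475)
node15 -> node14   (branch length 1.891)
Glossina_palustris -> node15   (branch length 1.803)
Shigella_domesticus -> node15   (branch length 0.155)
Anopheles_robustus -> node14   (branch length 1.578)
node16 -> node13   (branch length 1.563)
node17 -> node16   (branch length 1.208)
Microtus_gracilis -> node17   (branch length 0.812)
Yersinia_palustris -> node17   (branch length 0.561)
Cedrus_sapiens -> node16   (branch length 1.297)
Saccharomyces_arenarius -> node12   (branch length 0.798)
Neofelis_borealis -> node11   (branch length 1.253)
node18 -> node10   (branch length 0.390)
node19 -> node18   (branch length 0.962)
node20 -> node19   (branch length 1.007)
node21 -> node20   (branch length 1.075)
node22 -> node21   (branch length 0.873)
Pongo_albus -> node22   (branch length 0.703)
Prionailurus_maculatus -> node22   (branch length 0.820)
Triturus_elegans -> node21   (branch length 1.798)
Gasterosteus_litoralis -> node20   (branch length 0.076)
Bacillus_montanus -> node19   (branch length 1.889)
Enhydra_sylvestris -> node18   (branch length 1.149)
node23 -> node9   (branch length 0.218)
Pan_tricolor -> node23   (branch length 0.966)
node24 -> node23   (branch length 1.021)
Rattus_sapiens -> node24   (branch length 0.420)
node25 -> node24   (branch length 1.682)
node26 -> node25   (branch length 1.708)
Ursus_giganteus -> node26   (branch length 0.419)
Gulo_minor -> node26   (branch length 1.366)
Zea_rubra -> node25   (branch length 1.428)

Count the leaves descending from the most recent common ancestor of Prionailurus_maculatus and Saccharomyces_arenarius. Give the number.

14

The MRCA of Prionailurus_maculatus and Saccharomyces_arenarius is the node subtending ((((((Glossina_palustris,Shigella_domesticus),Anopheles_robustus),((Microtus_gracilis,Yersinia_palustris),Cedrus_sapiens)),Saccharomyces_arenarius),Neofelis_borealis),(((((Pongo_albus,Prionailurus_maculatus),Triturus_elegans),Gasterosteus_litoralis),Bacillus_montanus),Enhydra_sylvestris)).
That clade contains 14 terminal taxa: Anopheles_robustus, Bacillus_montanus, Cedrus_sapiens, Enhydra_sylvestris, Gasterosteus_litoralis, Glossina_palustris, Microtus_gracilis, Neofelis_borealis, Pongo_albus, Prionailurus_maculatus, Saccharomyces_arenarius, Shigella_domesticus, Triturus_elegans, Yersinia_palustris.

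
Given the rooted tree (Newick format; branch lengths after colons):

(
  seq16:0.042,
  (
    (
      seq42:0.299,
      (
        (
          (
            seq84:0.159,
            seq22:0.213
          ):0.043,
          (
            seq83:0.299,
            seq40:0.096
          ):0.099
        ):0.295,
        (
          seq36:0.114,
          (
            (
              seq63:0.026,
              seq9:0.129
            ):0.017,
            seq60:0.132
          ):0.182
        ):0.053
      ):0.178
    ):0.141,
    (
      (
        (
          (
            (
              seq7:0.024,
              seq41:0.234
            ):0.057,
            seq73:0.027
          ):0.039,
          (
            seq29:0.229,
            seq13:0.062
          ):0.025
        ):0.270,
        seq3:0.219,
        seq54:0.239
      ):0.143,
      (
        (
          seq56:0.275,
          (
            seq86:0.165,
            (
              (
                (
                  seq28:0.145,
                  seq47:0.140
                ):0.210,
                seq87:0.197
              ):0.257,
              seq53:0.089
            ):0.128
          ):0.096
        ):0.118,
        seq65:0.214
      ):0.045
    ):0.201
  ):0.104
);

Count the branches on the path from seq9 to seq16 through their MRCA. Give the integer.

8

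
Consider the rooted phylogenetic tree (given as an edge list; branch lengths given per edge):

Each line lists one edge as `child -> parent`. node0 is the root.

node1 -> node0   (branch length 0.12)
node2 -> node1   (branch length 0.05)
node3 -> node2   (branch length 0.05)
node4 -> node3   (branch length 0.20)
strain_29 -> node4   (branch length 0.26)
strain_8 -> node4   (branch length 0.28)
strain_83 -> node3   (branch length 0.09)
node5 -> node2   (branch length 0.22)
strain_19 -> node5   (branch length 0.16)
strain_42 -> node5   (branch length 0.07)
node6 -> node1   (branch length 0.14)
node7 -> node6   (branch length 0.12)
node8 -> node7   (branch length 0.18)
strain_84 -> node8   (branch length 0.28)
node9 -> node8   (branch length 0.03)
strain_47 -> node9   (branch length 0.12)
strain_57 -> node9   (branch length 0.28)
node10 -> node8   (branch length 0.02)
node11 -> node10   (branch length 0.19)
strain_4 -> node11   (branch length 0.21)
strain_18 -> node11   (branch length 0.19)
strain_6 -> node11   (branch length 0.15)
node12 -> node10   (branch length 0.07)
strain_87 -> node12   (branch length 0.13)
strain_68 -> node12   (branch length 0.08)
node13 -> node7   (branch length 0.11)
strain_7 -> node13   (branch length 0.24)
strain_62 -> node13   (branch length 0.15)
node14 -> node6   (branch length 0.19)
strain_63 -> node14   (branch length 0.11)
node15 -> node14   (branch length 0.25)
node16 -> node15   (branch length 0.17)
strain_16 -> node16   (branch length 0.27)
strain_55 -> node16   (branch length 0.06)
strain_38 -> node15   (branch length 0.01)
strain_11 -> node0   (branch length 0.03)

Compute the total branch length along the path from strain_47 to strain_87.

The path runs strain_47 → … → MRCA → … → strain_87; the MRCA is the node subtending (strain_84,(strain_47,strain_57),((strain_4,strain_18,strain_6),(strain_87,strain_68))).
Branch lengths along that path: 0.12 + 0.03 + 0.02 + 0.07 + 0.13 = 0.37.

0.37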